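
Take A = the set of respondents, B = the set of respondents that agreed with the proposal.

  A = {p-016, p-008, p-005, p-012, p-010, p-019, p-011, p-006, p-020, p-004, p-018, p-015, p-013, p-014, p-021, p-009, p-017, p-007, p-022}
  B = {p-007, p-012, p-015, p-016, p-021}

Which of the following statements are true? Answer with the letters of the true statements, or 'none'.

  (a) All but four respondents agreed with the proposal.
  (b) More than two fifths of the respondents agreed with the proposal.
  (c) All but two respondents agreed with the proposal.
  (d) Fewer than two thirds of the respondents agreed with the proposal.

(d)

|A| = 19, |A ∩ B| = 5, |A ∖ B| = 14.
(a) |A ∖ B| = 4: fails.
(b) |A ∩ B| / |A| > 2/5: fails.
(c) |A ∖ B| = 2: fails.
(d) |A ∩ B| / |A| < 2/3: holds.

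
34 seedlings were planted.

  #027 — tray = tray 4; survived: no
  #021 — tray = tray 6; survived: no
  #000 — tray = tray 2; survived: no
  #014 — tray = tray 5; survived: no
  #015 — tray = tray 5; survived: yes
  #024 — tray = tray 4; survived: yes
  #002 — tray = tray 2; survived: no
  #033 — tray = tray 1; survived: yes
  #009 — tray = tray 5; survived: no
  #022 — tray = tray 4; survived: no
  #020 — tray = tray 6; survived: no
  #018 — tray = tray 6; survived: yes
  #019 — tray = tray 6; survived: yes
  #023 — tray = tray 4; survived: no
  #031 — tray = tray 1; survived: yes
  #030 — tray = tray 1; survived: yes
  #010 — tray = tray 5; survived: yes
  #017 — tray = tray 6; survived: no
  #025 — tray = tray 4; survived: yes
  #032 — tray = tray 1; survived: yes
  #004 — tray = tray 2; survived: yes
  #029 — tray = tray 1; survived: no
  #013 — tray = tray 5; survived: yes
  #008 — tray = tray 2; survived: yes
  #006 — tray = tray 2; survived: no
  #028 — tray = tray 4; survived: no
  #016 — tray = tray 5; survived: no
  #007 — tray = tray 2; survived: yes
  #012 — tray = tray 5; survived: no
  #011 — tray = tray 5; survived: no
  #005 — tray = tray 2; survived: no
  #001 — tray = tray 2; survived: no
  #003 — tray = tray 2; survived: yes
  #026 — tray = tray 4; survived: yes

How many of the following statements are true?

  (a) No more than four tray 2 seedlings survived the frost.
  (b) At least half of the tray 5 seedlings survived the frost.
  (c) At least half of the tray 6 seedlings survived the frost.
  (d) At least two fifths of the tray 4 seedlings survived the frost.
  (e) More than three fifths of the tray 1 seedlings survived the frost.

3

(a) tray 2: |A| = 9, |A ∩ B| = 4; needs |A ∩ B| ≤ 4 — true.
(b) tray 5: |A| = 8, |A ∩ B| = 3; needs |A ∩ B| ≥ |A ∖ B| — false.
(c) tray 6: |A| = 5, |A ∩ B| = 2; needs |A ∩ B| ≥ |A ∖ B| — false.
(d) tray 4: |A| = 7, |A ∩ B| = 3; needs |A ∩ B| / |A| ≥ 2/5 — true.
(e) tray 1: |A| = 5, |A ∩ B| = 4; needs |A ∩ B| / |A| > 3/5 — true.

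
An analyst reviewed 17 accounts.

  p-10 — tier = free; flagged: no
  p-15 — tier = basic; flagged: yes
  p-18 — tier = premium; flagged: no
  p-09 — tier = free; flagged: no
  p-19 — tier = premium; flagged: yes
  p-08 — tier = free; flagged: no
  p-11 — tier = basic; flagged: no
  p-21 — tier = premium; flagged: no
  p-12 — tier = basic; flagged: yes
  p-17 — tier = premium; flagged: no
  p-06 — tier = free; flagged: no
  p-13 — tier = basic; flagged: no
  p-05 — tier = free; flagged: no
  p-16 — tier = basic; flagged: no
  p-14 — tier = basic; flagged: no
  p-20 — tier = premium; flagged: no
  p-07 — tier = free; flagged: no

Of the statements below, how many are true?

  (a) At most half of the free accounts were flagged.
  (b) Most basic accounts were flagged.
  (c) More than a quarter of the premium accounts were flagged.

(a) free: |A| = 6, |A ∩ B| = 0; needs |A ∩ B| ≤ |A ∖ B| — true.
(b) basic: |A| = 6, |A ∩ B| = 2; needs |A ∩ B| > |A ∖ B| — false.
(c) premium: |A| = 5, |A ∩ B| = 1; needs |A ∩ B| / |A| > 1/4 — false.

1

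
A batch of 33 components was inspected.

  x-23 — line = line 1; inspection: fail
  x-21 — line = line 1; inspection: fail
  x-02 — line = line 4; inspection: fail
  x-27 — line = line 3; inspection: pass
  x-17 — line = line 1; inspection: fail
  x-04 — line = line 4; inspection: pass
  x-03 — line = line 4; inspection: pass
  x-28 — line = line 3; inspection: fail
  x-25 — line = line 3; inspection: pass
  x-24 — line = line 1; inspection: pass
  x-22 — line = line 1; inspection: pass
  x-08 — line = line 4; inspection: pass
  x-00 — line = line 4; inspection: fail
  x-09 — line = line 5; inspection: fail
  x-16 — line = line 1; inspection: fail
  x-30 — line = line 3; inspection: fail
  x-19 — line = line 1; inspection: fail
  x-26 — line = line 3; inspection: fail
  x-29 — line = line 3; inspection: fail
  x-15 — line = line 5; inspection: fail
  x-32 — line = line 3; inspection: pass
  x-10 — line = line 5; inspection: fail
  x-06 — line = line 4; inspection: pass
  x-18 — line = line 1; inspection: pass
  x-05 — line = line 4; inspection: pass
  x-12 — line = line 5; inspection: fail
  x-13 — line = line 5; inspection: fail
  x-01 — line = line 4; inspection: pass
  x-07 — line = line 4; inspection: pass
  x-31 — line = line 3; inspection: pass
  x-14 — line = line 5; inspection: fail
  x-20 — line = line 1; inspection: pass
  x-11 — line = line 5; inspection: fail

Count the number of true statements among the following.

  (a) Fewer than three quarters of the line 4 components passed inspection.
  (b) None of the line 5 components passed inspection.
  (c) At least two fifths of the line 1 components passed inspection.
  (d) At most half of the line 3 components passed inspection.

3

(a) line 4: |A| = 9, |A ∩ B| = 7; needs |A ∩ B| / |A| < 3/4 — false.
(b) line 5: |A| = 7, |A ∩ B| = 0; needs A ∩ B = ∅ (|A ∩ B| = 0) — true.
(c) line 1: |A| = 9, |A ∩ B| = 4; needs |A ∩ B| / |A| ≥ 2/5 — true.
(d) line 3: |A| = 8, |A ∩ B| = 4; needs |A ∩ B| ≤ |A ∖ B| — true.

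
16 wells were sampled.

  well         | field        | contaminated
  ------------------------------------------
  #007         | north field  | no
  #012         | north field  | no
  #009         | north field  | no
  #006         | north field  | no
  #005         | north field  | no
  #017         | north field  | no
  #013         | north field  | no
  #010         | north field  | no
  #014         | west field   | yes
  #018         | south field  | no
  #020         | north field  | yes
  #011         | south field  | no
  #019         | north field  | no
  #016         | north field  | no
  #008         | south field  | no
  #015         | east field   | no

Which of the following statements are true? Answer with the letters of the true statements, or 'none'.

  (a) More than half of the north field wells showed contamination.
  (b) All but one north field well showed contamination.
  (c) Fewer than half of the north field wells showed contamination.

|A| = 11, |A ∩ B| = 1, |A ∖ B| = 10.
(a) |A ∩ B| > |A ∖ B|: fails.
(b) |A ∖ B| = 1: fails.
(c) |A ∩ B| < |A ∖ B|: holds.

(c)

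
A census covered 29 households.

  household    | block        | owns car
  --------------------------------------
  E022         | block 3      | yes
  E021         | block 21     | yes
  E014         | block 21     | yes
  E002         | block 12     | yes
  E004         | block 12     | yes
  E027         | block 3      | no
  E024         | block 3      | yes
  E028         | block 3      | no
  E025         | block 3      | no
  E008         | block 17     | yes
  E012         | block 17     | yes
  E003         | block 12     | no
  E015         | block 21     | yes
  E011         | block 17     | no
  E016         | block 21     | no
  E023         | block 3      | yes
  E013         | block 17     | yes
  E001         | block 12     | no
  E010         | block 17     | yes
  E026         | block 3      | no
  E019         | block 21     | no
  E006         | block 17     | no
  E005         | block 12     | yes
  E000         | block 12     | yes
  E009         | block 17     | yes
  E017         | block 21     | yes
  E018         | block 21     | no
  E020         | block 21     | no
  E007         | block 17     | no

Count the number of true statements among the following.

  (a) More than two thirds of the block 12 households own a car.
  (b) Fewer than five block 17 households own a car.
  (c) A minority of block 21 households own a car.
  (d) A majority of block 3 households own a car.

0

(a) block 12: |A| = 6, |A ∩ B| = 4; needs |A ∩ B| / |A| > 2/3 — false.
(b) block 17: |A| = 8, |A ∩ B| = 5; needs |A ∩ B| < 5 — false.
(c) block 21: |A| = 8, |A ∩ B| = 4; needs |A ∩ B| < |A ∖ B| — false.
(d) block 3: |A| = 7, |A ∩ B| = 3; needs |A ∩ B| > |A ∖ B| — false.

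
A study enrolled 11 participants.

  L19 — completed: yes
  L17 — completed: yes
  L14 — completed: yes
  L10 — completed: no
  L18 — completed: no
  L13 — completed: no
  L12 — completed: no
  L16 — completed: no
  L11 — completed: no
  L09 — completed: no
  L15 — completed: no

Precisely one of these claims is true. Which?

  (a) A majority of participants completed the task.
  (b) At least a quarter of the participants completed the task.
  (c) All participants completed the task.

|A| = 11, |A ∩ B| = 3, |A ∖ B| = 8.
(a) requires |A ∩ B| > |A ∖ B|: false.
(b) requires |A ∩ B| / |A| ≥ 1/4: true.
(c) requires A ⊆ B, i.e. every element of A is in B (|A ∖ B| = 0): false.

(b)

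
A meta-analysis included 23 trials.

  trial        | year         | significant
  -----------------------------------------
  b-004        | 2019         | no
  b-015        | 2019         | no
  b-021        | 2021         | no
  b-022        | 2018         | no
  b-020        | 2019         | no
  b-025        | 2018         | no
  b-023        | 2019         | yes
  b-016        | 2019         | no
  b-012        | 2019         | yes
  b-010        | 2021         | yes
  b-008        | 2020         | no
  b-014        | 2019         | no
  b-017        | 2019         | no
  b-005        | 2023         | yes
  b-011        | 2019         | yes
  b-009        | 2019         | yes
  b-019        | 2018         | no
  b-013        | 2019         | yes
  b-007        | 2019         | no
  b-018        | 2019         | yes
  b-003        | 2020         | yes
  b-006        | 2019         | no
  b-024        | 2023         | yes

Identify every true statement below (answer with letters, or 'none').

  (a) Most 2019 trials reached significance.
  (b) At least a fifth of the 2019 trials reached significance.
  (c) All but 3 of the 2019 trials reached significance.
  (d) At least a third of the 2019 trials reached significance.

(b), (d)

|A| = 14, |A ∩ B| = 6, |A ∖ B| = 8.
(a) |A ∩ B| > |A ∖ B|: fails.
(b) |A ∩ B| / |A| ≥ 1/5: holds.
(c) |A ∖ B| = 3: fails.
(d) |A ∩ B| / |A| ≥ 1/3: holds.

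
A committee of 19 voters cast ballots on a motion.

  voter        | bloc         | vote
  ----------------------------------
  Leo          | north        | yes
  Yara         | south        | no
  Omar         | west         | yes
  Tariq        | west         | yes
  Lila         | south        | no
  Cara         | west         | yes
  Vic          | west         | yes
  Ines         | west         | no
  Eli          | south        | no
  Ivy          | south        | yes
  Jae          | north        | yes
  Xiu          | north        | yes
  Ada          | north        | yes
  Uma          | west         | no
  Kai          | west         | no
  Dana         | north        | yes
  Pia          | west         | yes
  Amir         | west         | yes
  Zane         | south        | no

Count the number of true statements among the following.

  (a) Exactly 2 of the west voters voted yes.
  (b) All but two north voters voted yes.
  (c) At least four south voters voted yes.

0

(a) west: |A| = 9, |A ∩ B| = 6; needs |A ∩ B| = 2 — false.
(b) north: |A| = 5, |A ∩ B| = 5; needs |A ∖ B| = 2 — false.
(c) south: |A| = 5, |A ∩ B| = 1; needs |A ∩ B| ≥ 4 — false.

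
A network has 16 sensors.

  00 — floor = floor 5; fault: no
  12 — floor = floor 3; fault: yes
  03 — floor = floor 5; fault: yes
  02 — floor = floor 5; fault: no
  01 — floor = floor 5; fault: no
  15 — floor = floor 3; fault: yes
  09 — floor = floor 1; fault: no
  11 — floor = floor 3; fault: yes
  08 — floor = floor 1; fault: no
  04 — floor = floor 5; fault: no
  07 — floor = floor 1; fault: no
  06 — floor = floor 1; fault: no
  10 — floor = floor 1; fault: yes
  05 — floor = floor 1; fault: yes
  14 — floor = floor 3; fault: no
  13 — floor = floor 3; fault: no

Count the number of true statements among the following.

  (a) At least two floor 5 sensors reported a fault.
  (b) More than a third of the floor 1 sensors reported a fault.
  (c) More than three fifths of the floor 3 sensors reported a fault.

(a) floor 5: |A| = 5, |A ∩ B| = 1; needs |A ∩ B| ≥ 2 — false.
(b) floor 1: |A| = 6, |A ∩ B| = 2; needs |A ∩ B| / |A| > 1/3 — false.
(c) floor 3: |A| = 5, |A ∩ B| = 3; needs |A ∩ B| / |A| > 3/5 — false.

0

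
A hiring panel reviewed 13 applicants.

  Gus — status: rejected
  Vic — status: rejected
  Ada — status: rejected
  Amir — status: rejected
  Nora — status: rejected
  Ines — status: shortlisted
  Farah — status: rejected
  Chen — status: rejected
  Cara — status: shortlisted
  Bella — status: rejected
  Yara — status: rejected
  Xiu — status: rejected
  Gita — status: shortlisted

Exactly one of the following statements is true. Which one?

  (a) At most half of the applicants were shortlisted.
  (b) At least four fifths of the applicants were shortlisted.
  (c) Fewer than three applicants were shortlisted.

(a)

|A| = 13, |A ∩ B| = 3, |A ∖ B| = 10.
(a) requires |A ∩ B| ≤ |A ∖ B|: true.
(b) requires |A ∩ B| / |A| ≥ 4/5: false.
(c) requires |A ∩ B| < 3: false.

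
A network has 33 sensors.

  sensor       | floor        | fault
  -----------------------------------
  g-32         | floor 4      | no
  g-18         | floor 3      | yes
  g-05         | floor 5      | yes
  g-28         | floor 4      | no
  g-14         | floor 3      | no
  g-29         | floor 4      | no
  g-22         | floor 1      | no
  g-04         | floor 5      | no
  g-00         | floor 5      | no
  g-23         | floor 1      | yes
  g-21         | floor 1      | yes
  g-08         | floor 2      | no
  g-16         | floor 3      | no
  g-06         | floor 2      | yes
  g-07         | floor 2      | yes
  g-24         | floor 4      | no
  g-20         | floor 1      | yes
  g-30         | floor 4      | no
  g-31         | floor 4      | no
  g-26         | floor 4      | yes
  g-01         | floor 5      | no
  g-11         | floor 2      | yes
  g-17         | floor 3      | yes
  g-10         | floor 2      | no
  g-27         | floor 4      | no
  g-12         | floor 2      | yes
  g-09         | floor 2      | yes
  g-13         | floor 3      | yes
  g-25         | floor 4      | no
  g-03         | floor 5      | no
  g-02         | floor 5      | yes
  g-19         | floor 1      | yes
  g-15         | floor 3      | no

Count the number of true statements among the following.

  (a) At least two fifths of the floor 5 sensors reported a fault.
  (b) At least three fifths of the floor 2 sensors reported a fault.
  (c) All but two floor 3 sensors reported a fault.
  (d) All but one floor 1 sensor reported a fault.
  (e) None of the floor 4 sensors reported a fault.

(a) floor 5: |A| = 6, |A ∩ B| = 2; needs |A ∩ B| / |A| ≥ 2/5 — false.
(b) floor 2: |A| = 7, |A ∩ B| = 5; needs |A ∩ B| / |A| ≥ 3/5 — true.
(c) floor 3: |A| = 6, |A ∩ B| = 3; needs |A ∖ B| = 2 — false.
(d) floor 1: |A| = 5, |A ∩ B| = 4; needs |A ∖ B| = 1 — true.
(e) floor 4: |A| = 9, |A ∩ B| = 1; needs A ∩ B = ∅ (|A ∩ B| = 0) — false.

2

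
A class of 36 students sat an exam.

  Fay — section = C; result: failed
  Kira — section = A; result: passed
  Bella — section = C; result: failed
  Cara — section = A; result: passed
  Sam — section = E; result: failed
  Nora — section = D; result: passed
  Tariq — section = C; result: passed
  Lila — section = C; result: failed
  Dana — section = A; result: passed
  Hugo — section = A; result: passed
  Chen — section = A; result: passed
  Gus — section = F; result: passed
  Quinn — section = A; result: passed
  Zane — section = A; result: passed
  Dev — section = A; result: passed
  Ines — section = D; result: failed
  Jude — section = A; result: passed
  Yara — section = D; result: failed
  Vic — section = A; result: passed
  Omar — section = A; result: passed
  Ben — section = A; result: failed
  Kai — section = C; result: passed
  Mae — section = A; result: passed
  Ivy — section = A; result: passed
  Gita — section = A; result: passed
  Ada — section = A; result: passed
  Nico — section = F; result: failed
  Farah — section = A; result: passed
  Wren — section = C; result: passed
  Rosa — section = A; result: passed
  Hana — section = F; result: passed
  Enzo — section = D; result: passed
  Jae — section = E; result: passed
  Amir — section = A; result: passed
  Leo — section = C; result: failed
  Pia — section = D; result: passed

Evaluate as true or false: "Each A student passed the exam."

The determiner here denotes the relation: A ⊆ B, i.e. every element of A is in B (|A ∖ B| = 0).
|A| = 19, |A ∩ B| = 18, |A ∖ B| = 1.
So the statement is false.

False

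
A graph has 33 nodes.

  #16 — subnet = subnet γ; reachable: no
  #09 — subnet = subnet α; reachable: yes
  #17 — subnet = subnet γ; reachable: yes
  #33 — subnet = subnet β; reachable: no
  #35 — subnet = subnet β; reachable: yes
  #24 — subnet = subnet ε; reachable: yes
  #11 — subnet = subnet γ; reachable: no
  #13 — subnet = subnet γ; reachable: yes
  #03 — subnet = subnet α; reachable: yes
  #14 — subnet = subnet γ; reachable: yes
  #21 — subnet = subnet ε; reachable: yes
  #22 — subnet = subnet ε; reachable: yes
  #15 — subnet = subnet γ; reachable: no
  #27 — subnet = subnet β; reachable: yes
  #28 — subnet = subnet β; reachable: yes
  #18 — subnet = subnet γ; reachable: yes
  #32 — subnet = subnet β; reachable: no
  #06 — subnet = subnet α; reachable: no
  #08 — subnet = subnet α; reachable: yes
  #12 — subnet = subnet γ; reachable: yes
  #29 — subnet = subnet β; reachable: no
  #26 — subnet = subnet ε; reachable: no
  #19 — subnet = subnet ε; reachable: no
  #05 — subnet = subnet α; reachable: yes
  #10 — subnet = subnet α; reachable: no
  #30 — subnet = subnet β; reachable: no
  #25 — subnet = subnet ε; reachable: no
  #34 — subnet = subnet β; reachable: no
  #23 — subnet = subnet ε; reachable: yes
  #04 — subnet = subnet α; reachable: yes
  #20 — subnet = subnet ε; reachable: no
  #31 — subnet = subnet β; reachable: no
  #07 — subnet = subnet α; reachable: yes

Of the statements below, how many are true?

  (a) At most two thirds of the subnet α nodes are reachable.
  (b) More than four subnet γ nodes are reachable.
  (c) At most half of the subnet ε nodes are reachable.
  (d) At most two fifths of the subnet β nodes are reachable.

3

(a) subnet α: |A| = 8, |A ∩ B| = 6; needs |A ∩ B| / |A| ≤ 2/3 — false.
(b) subnet γ: |A| = 8, |A ∩ B| = 5; needs |A ∩ B| > 4 — true.
(c) subnet ε: |A| = 8, |A ∩ B| = 4; needs |A ∩ B| ≤ |A ∖ B| — true.
(d) subnet β: |A| = 9, |A ∩ B| = 3; needs |A ∩ B| / |A| ≤ 2/5 — true.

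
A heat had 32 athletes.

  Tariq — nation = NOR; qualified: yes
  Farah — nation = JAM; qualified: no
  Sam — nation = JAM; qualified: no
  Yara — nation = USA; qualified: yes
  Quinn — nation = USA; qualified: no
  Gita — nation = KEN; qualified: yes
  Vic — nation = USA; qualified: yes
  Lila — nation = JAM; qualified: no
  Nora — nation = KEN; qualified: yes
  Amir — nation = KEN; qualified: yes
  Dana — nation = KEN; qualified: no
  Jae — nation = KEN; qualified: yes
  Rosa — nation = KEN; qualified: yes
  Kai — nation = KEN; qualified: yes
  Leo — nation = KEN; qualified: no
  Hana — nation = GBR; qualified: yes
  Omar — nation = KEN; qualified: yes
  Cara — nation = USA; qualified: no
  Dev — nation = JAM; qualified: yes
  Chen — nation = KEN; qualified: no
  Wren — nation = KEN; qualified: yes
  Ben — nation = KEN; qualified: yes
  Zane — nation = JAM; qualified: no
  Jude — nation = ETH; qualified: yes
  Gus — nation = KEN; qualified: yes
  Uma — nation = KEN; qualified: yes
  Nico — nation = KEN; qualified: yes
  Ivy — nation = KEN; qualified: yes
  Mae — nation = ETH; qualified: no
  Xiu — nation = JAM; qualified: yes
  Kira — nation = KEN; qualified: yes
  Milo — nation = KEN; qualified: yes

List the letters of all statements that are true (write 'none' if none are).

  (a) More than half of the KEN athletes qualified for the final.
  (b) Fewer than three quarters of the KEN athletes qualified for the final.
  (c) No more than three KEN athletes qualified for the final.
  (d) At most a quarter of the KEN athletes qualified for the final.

|A| = 18, |A ∩ B| = 15, |A ∖ B| = 3.
(a) |A ∩ B| > |A ∖ B|: holds.
(b) |A ∩ B| / |A| < 3/4: fails.
(c) |A ∩ B| ≤ 3: fails.
(d) |A ∩ B| / |A| ≤ 1/4: fails.

(a)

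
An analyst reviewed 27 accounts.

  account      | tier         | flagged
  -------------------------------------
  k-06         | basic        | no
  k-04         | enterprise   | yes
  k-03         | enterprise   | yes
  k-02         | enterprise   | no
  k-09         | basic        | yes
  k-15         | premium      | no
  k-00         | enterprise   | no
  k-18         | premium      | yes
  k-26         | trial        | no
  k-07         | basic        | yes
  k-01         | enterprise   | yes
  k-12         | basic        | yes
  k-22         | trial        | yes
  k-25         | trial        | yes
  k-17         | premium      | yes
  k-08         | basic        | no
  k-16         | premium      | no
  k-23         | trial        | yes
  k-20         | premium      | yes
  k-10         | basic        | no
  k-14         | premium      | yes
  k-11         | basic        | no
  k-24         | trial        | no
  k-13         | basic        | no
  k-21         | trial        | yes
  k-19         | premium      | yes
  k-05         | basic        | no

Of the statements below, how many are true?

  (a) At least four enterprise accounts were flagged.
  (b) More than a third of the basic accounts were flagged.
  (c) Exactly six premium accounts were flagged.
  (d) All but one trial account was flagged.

(a) enterprise: |A| = 5, |A ∩ B| = 3; needs |A ∩ B| ≥ 4 — false.
(b) basic: |A| = 9, |A ∩ B| = 3; needs |A ∩ B| / |A| > 1/3 — false.
(c) premium: |A| = 7, |A ∩ B| = 5; needs |A ∩ B| = 6 — false.
(d) trial: |A| = 6, |A ∩ B| = 4; needs |A ∖ B| = 1 — false.

0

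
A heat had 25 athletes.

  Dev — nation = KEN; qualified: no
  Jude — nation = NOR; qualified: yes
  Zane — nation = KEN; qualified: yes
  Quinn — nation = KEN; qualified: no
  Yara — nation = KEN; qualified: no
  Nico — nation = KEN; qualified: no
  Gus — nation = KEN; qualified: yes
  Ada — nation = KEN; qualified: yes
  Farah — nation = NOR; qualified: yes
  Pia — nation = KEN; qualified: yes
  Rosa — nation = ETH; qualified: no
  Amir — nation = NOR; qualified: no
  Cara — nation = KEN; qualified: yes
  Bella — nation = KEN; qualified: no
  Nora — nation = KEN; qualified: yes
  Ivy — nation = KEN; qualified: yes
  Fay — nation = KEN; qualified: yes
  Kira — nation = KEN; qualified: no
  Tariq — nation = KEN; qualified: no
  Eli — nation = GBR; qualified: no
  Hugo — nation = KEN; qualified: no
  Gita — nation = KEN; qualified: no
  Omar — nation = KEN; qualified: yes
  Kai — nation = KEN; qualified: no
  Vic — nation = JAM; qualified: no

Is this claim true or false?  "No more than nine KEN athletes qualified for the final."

'No more than nine KEN athletes qualified for the final' holds iff |A ∩ B| ≤ 9.
|A| = 19, |A ∩ B| = 9, |A ∖ B| = 10.
|A ∩ B| = 9, so the statement is true.

True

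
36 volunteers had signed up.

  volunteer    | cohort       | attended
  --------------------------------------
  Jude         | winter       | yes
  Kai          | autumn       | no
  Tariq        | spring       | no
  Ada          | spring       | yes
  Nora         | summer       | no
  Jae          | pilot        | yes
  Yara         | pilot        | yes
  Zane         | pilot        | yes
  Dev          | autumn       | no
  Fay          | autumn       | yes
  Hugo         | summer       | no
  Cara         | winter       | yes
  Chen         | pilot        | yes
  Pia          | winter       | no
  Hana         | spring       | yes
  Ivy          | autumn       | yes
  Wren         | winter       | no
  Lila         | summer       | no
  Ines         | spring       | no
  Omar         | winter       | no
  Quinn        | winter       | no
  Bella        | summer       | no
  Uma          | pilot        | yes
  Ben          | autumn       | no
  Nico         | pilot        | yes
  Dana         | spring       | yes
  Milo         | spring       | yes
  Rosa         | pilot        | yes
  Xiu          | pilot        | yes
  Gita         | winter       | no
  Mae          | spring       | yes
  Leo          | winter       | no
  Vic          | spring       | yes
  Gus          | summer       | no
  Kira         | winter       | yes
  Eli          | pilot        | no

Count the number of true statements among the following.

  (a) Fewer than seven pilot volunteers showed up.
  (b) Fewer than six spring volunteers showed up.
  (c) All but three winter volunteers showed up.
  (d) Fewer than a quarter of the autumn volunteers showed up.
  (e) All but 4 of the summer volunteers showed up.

0

(a) pilot: |A| = 9, |A ∩ B| = 8; needs |A ∩ B| < 7 — false.
(b) spring: |A| = 8, |A ∩ B| = 6; needs |A ∩ B| < 6 — false.
(c) winter: |A| = 9, |A ∩ B| = 3; needs |A ∖ B| = 3 — false.
(d) autumn: |A| = 5, |A ∩ B| = 2; needs |A ∩ B| / |A| < 1/4 — false.
(e) summer: |A| = 5, |A ∩ B| = 0; needs |A ∖ B| = 4 — false.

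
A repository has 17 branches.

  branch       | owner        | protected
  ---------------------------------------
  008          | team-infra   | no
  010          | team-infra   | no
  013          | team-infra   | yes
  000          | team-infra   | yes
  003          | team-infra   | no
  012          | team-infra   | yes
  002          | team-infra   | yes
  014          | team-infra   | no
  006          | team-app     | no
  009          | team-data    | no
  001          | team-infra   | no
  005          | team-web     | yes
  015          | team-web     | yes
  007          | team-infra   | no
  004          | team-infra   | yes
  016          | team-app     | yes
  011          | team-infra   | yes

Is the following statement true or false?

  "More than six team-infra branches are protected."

False

'More than six team-infra branches are protected' holds iff |A ∩ B| > 6.
A (the restrictor) = {008, 010, 013, 000, 003, 012, 002, 014, 001, 007, 004, 011}, |A| = 12.
A ∩ B = {013, 000, 012, 002, 004, 011}, so |A ∩ B| = 6.
|A ∩ B| = 6, so the statement is false.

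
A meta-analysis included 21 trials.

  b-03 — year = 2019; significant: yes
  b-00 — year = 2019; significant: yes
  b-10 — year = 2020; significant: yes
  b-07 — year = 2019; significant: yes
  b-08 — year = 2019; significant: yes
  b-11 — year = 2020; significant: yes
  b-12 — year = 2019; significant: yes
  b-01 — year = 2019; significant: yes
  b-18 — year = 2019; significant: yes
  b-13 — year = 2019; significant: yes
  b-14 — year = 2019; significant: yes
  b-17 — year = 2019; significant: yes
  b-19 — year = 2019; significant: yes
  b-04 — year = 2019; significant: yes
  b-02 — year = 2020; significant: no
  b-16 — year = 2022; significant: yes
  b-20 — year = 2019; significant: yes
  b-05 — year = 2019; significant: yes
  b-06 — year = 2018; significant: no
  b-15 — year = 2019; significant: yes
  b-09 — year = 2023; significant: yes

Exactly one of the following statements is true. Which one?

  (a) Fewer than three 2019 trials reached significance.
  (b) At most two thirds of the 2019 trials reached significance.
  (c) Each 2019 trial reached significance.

(c)

|A| = 15, |A ∩ B| = 15, |A ∖ B| = 0.
(a) requires |A ∩ B| < 3: false.
(b) requires |A ∩ B| / |A| ≤ 2/3: false.
(c) requires A ⊆ B, i.e. every element of A is in B (|A ∖ B| = 0): true.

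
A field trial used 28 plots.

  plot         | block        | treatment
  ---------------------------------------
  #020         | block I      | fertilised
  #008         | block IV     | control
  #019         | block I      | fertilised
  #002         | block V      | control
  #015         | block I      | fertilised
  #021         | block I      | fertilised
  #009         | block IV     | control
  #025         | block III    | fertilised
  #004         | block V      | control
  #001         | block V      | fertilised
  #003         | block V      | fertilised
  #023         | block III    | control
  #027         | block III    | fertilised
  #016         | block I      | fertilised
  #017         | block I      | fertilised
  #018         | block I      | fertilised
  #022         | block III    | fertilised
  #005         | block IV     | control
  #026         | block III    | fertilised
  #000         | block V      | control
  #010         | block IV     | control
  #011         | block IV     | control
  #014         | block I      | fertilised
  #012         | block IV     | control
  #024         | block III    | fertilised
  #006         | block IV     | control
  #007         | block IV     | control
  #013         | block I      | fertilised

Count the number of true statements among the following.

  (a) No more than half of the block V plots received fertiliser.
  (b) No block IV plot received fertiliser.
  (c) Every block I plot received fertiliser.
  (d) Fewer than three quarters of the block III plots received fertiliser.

(a) block V: |A| = 5, |A ∩ B| = 2; needs |A ∩ B| ≤ |A ∖ B| — true.
(b) block IV: |A| = 8, |A ∩ B| = 0; needs A ∩ B = ∅ (|A ∩ B| = 0) — true.
(c) block I: |A| = 9, |A ∩ B| = 9; needs A ⊆ B, i.e. every element of A is in B (|A ∖ B| = 0) — true.
(d) block III: |A| = 6, |A ∩ B| = 5; needs |A ∩ B| / |A| < 3/4 — false.

3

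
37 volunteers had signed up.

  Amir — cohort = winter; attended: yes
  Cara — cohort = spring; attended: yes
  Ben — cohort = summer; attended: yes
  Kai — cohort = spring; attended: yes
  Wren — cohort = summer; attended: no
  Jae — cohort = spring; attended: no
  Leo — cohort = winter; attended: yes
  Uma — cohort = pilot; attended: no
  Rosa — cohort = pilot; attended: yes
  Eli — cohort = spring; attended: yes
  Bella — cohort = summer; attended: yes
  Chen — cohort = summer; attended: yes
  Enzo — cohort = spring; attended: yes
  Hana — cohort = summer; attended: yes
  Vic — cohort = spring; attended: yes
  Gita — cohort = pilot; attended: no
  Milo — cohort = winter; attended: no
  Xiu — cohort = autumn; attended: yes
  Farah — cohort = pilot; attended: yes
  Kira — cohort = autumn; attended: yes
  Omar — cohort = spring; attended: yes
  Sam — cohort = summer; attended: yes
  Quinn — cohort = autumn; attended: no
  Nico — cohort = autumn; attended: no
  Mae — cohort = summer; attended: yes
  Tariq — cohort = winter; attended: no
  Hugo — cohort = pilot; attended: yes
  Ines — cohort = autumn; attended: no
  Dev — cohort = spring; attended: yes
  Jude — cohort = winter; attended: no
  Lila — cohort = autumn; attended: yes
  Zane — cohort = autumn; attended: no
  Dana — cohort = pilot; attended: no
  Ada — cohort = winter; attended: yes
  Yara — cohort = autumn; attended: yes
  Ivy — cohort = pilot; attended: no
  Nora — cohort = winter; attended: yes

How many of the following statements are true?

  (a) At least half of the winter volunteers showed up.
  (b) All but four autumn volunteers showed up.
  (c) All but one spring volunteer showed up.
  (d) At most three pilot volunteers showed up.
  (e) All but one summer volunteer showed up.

(a) winter: |A| = 7, |A ∩ B| = 4; needs |A ∩ B| ≥ |A ∖ B| — true.
(b) autumn: |A| = 8, |A ∩ B| = 4; needs |A ∖ B| = 4 — true.
(c) spring: |A| = 8, |A ∩ B| = 7; needs |A ∖ B| = 1 — true.
(d) pilot: |A| = 7, |A ∩ B| = 3; needs |A ∩ B| ≤ 3 — true.
(e) summer: |A| = 7, |A ∩ B| = 6; needs |A ∖ B| = 1 — true.

5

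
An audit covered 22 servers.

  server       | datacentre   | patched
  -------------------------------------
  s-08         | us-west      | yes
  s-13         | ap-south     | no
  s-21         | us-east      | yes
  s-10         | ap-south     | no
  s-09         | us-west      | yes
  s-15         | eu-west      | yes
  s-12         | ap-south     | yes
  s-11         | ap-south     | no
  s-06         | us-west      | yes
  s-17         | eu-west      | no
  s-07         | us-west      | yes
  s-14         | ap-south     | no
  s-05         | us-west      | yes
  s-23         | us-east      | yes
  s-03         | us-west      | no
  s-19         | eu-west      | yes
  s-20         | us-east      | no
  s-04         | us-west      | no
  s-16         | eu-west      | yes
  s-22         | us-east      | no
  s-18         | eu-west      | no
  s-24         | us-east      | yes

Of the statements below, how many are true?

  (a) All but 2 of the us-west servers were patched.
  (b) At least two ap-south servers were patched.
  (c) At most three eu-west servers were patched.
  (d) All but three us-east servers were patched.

2

(a) us-west: |A| = 7, |A ∩ B| = 5; needs |A ∖ B| = 2 — true.
(b) ap-south: |A| = 5, |A ∩ B| = 1; needs |A ∩ B| ≥ 2 — false.
(c) eu-west: |A| = 5, |A ∩ B| = 3; needs |A ∩ B| ≤ 3 — true.
(d) us-east: |A| = 5, |A ∩ B| = 3; needs |A ∖ B| = 3 — false.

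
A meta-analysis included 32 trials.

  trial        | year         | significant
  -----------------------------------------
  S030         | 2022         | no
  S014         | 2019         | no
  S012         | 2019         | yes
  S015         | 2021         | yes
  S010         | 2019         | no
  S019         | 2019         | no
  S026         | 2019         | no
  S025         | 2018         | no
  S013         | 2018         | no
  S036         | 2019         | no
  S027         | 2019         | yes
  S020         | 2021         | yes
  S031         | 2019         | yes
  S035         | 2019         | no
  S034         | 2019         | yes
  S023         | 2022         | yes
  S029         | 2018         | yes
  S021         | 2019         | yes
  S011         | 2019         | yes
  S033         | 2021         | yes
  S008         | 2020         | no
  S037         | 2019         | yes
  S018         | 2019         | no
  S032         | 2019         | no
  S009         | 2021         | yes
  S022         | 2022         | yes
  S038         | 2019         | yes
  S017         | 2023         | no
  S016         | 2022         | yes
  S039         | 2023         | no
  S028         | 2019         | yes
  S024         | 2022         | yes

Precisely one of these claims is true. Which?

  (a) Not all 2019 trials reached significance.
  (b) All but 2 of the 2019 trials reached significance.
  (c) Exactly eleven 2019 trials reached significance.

|A| = 17, |A ∩ B| = 9, |A ∖ B| = 8.
(a) requires A ⊄ B (|A ∖ B| ≥ 1): true.
(b) requires |A ∖ B| = 2: false.
(c) requires |A ∩ B| = 11: false.

(a)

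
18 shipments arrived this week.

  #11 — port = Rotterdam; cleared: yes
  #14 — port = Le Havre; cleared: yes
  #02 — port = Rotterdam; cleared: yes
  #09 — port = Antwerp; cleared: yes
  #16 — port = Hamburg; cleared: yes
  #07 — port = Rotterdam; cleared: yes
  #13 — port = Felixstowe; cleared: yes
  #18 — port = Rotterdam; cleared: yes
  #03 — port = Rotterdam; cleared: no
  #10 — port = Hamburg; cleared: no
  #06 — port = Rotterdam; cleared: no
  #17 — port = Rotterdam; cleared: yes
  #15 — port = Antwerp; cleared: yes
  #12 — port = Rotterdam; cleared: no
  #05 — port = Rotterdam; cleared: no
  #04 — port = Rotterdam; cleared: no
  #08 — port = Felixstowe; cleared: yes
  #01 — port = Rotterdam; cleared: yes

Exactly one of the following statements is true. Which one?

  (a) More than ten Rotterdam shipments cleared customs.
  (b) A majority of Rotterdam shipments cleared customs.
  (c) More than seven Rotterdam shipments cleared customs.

|A| = 11, |A ∩ B| = 6, |A ∖ B| = 5.
(a) requires |A ∩ B| > 10: false.
(b) requires |A ∩ B| > |A ∖ B|: true.
(c) requires |A ∩ B| > 7: false.

(b)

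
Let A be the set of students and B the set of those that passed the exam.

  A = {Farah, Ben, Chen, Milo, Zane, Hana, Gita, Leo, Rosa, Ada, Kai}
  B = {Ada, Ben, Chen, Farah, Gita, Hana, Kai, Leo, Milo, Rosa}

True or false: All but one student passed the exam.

Truth condition: |A ∖ B| = 1.
A (the restrictor) = {Farah, Ben, Chen, Milo, Zane, Hana, Gita, Leo, Rosa, Ada, Kai}, |A| = 11.
A ∖ B = {Zane}, so |A ∖ B| = 1.
|A ∖ B| = 1, so the statement is true.

True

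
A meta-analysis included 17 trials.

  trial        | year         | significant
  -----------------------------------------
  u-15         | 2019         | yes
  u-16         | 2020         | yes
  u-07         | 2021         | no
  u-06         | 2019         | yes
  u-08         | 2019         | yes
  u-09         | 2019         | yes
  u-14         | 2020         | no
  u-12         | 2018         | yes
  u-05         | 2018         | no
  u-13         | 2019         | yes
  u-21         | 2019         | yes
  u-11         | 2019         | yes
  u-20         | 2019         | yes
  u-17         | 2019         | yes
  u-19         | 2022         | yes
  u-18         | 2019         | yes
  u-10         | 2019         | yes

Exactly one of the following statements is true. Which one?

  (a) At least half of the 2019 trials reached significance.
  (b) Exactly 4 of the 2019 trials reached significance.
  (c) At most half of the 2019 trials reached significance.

(a)

|A| = 11, |A ∩ B| = 11, |A ∖ B| = 0.
(a) requires |A ∩ B| ≥ |A ∖ B|: true.
(b) requires |A ∩ B| = 4: false.
(c) requires |A ∩ B| ≤ |A ∖ B|: false.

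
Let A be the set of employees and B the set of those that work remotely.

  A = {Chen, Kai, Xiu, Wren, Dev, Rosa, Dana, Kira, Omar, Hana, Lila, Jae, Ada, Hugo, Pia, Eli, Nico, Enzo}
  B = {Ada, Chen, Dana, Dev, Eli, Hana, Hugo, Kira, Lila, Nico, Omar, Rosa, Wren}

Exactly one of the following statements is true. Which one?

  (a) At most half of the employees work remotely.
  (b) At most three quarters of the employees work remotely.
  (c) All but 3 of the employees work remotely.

(b)

|A| = 18, |A ∩ B| = 13, |A ∖ B| = 5.
(a) requires |A ∩ B| ≤ |A ∖ B|: false.
(b) requires |A ∩ B| / |A| ≤ 3/4: true.
(c) requires |A ∖ B| = 3: false.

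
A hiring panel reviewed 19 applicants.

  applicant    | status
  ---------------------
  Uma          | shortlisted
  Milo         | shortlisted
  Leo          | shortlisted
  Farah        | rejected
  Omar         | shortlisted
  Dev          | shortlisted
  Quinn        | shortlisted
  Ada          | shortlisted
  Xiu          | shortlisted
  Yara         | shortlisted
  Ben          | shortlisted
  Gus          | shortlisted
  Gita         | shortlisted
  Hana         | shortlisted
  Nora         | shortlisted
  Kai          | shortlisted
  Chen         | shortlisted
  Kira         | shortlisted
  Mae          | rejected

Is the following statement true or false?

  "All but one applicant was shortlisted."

False

'All but one applicant was shortlisted' holds iff |A ∖ B| = 1.
|A| = 19, |A ∩ B| = 17, |A ∖ B| = 2.
|A ∖ B| = 2, so the statement is false.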